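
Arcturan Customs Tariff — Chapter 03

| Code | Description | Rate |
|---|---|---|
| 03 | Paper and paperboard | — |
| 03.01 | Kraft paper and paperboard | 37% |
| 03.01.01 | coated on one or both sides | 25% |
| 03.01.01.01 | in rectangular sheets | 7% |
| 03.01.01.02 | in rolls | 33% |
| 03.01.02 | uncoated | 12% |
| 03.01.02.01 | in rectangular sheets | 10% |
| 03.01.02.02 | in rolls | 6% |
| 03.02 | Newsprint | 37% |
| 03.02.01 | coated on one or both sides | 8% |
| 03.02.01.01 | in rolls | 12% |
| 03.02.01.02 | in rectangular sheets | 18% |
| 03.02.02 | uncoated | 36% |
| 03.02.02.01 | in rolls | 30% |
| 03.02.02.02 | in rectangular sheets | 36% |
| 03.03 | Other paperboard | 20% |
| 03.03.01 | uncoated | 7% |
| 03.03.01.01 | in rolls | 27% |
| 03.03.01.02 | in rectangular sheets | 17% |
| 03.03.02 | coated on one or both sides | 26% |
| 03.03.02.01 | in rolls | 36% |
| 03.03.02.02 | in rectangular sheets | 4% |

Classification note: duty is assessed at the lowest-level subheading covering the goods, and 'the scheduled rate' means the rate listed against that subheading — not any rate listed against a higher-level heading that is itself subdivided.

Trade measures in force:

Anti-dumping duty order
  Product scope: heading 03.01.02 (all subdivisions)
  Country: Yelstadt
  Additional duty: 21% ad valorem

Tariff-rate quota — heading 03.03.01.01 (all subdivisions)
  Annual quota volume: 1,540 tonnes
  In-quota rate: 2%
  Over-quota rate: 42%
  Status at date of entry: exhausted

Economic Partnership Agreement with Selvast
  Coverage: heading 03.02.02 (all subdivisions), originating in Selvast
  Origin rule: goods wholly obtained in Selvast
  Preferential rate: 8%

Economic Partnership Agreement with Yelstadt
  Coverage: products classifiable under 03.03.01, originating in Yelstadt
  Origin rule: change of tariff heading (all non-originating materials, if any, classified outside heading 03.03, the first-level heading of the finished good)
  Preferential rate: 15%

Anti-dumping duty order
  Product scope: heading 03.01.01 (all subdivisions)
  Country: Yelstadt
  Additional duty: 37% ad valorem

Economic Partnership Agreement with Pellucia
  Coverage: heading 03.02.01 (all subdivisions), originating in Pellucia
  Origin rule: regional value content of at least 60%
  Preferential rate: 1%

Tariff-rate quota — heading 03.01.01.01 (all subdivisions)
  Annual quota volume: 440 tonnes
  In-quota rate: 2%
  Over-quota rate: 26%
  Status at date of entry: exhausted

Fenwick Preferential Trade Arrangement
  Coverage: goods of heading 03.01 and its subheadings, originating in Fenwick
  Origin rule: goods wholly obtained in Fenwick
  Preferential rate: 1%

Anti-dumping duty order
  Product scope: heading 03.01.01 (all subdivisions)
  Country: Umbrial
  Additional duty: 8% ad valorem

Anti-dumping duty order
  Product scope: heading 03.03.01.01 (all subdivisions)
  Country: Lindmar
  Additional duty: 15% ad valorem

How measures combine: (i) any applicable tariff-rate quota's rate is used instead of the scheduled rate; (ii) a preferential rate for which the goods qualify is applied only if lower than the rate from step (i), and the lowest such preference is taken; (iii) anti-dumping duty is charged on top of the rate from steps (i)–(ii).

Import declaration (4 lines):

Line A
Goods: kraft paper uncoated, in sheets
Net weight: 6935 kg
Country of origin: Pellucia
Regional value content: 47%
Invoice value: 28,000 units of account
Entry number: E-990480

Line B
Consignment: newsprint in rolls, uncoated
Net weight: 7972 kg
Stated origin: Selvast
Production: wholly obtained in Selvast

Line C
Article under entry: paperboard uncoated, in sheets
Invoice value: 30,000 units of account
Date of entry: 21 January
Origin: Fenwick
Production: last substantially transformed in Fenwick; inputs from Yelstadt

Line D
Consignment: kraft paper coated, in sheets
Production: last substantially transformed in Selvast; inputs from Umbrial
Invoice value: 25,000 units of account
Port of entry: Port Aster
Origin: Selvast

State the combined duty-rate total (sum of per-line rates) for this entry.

61%

Line A: kraft paper → 03.01; uncoated → 03.01.02; in sheets → 03.01.02.01. Scheduled 10%. Pellucia agreement on 03.02.01: 03.01.02.01 not covered. → 10%.
Line B: newsprint → 03.02; uncoated → 03.02.02; in rolls → 03.02.02.01. Scheduled 30%. Selvast agreement on 03.02.02: wholly obtained → 8% available; preferential 8%. → 8%.
Line C: paperboard → 03.03; uncoated → 03.03.01; in sheets → 03.03.01.02. Scheduled 17%. Fenwick agreement on 03.01: 03.03.01.02 not covered. → 17%.
Line D: kraft paper → 03.01; coated → 03.01.01; in sheets → 03.01.01.01. Scheduled 7%. quota on 03.01.01.01 exhausted → over-quota 26%; Selvast agreement on 03.02.02: 03.01.01.01 not covered. → 26%.
Sum: 10% + 8% + 17% + 26% = 61%.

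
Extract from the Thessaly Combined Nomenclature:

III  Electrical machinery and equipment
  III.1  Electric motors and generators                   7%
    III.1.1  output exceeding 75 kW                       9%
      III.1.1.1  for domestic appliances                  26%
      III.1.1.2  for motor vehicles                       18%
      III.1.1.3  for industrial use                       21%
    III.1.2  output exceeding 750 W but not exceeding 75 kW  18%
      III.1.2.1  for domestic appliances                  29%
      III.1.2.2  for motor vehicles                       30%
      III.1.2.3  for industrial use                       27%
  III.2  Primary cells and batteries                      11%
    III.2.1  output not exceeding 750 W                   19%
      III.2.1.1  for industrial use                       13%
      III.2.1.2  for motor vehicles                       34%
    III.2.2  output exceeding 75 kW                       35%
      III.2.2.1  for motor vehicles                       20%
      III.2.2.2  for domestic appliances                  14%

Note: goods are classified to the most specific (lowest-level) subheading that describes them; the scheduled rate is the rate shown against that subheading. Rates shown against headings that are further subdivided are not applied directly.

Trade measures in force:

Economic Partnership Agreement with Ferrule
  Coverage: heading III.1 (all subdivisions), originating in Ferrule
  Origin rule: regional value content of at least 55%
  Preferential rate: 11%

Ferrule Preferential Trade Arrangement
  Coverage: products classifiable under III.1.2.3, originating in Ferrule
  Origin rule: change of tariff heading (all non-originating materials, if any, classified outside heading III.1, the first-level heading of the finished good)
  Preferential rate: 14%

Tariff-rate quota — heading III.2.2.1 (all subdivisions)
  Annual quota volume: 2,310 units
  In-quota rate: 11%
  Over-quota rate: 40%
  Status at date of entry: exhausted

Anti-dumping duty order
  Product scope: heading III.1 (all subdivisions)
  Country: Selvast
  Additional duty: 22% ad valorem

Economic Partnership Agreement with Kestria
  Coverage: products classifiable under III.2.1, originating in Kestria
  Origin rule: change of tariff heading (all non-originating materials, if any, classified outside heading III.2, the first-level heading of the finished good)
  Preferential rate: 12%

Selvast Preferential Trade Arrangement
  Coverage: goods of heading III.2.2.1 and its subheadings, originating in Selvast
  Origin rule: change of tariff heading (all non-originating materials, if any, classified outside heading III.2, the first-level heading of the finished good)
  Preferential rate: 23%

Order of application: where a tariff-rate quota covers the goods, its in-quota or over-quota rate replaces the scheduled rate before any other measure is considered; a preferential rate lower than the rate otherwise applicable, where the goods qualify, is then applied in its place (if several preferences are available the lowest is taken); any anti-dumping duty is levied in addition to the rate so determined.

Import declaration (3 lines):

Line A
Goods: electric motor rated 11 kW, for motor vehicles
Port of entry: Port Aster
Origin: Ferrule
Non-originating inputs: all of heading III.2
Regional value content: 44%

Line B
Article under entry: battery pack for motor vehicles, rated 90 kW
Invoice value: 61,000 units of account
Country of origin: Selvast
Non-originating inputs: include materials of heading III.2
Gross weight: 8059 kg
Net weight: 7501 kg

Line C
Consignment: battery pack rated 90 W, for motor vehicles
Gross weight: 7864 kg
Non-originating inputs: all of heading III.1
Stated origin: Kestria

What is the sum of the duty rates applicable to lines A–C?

82%

Line A: electric motor → III.1; rated 11 kW → III.1.2; for motor vehicles → III.1.2.2. Scheduled 30%. Ferrule agreement on III.1: RVC < 55%; Ferrule agreement on III.1.2.3: III.1.2.2 not covered. → 30%.
Line B: battery pack → III.2; rated 90 kW → III.2.2; for motor vehicles → III.2.2.1. Scheduled 20%. quota on III.2.2.1 exhausted → over-quota 40%; Selvast agreement on III.2.2.1: CTH not met. → 40%.
Line C: battery pack → III.2; rated 90 W → III.2.1; for motor vehicles → III.2.1.2. Scheduled 34%. Kestria agreement on III.2.1: CTH met → 12% available; preferential 12%. → 12%.
Sum: 30% + 40% + 12% = 82%.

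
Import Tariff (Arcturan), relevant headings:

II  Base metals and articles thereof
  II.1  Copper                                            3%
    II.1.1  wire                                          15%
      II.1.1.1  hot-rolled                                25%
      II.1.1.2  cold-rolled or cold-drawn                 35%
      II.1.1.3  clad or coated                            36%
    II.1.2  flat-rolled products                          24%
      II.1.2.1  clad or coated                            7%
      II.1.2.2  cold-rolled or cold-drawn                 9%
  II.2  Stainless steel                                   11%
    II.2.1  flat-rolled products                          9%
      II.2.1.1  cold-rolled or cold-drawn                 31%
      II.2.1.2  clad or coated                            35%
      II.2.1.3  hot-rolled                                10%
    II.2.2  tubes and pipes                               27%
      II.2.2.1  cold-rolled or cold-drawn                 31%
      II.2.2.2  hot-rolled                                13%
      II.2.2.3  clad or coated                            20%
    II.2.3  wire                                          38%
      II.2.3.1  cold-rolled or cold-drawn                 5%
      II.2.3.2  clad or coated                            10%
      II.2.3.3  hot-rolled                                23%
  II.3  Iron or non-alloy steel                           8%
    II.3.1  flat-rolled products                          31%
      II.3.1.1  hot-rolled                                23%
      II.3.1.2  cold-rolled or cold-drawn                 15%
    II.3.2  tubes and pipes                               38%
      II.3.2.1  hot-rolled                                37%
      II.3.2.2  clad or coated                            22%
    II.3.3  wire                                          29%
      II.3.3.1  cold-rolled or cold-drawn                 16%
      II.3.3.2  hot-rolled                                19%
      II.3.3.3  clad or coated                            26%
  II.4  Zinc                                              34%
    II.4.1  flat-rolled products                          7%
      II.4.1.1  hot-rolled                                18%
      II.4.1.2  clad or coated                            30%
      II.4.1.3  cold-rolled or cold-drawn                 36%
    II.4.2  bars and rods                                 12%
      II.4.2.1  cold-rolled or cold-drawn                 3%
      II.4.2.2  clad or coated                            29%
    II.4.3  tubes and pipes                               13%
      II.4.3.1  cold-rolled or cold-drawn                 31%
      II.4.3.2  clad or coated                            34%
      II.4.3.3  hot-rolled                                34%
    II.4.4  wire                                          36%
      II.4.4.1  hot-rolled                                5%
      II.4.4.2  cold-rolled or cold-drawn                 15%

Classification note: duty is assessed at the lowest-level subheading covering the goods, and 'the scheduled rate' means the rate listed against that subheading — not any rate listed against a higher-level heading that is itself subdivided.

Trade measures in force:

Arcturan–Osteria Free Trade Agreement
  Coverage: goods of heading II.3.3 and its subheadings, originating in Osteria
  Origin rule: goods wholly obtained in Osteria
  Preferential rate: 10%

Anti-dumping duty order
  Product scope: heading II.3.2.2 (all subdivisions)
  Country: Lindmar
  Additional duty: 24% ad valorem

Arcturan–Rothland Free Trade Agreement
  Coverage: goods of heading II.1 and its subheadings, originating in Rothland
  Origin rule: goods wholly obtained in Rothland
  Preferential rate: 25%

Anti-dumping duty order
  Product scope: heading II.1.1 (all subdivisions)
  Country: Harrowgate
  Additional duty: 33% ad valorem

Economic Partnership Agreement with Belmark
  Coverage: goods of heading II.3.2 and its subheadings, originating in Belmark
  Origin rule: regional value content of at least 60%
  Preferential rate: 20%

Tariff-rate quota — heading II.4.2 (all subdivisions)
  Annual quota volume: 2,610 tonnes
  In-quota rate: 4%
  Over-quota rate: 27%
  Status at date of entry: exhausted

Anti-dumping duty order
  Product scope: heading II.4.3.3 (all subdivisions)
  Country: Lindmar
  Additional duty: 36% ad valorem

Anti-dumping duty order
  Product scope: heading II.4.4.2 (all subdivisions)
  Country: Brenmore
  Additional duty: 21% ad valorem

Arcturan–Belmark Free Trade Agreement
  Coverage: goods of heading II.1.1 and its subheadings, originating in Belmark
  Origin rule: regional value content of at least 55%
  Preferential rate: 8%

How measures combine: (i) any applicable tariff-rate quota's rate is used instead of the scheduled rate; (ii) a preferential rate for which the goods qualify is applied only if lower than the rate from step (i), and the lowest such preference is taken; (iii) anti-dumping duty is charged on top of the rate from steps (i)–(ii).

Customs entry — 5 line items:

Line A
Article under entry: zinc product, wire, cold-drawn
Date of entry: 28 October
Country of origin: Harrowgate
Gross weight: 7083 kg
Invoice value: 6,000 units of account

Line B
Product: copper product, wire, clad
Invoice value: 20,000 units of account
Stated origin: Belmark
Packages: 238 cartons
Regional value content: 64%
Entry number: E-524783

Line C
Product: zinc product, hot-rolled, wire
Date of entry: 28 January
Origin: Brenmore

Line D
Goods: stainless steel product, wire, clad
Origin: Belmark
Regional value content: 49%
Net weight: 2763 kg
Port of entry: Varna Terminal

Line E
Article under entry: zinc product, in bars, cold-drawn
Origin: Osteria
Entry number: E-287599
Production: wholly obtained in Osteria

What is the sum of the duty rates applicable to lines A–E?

65%

Line A: zinc → II.4; wire → II.4.4; cold-drawn → II.4.4.2. Scheduled 15%. No special measure applies. → 15%.
Line B: copper → II.1; wire → II.1.1; clad → II.1.1.3. Scheduled 36%. Belmark agreement on II.3.2: II.1.1.3 not covered; Belmark agreement on II.1.1: RVC ≥ 55% → 8% available; preferential 8%. → 8%.
Line C: zinc → II.4; wire → II.4.4; hot-rolled → II.4.4.1. Scheduled 5%. No special measure applies. → 5%.
Line D: stainless steel → II.2; wire → II.2.3; clad → II.2.3.2. Scheduled 10%. Belmark agreement on II.3.2: II.2.3.2 not covered; Belmark agreement on II.1.1: II.2.3.2 not covered. → 10%.
Line E: zinc → II.4; in bars → II.4.2; cold-drawn → II.4.2.1. Scheduled 3%. quota on II.4.2 exhausted → over-quota 27%; Osteria agreement on II.3.3: II.4.2.1 not covered. → 27%.
Sum: 15% + 8% + 5% + 10% + 27% = 65%.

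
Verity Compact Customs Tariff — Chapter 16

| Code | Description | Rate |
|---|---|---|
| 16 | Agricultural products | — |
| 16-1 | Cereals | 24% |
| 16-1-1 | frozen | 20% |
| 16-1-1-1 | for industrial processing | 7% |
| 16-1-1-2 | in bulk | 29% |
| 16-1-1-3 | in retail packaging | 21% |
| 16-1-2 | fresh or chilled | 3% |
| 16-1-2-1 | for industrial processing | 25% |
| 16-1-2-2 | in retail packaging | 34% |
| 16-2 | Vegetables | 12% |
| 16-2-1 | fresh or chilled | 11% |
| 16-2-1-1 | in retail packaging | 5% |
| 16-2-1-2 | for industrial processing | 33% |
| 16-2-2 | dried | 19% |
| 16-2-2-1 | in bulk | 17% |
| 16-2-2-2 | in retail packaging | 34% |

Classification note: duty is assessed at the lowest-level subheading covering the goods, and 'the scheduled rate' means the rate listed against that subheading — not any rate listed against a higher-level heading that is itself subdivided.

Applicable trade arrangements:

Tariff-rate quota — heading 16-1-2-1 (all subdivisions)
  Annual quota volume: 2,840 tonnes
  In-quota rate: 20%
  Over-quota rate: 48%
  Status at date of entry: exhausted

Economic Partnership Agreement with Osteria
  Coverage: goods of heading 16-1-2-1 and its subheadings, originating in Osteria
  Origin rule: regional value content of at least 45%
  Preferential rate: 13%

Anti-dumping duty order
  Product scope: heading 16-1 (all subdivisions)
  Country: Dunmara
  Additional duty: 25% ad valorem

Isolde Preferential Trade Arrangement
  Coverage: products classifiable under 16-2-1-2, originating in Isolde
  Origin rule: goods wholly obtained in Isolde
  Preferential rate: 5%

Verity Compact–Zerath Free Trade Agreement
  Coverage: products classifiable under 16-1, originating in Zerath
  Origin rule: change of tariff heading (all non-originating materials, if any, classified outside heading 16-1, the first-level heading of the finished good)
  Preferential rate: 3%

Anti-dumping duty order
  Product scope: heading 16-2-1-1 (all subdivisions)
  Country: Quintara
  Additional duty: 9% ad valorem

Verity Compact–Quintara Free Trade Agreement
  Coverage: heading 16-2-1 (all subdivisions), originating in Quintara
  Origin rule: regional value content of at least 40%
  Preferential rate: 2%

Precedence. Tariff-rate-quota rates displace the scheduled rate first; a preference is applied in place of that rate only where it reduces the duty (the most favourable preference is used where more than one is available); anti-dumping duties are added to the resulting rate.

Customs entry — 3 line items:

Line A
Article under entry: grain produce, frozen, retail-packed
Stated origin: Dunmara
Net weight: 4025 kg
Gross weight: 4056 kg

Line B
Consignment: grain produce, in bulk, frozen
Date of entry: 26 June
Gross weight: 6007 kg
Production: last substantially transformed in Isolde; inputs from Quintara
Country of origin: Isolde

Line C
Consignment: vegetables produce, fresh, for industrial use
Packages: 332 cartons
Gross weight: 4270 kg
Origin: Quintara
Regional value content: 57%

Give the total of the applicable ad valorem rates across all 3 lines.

77%

Line A: grain → 16-1; frozen → 16-1-1; retail-packed → 16-1-1-3. Scheduled 21%. anti-dumping (Dunmara, 16-1): +25%; total 21% + 25% = 46%. → 46%.
Line B: grain → 16-1; frozen → 16-1-1; in bulk → 16-1-1-2. Scheduled 29%. Isolde agreement on 16-2-1-2: 16-1-1-2 not covered. → 29%.
Line C: vegetables → 16-2; fresh → 16-2-1; for industrial use → 16-2-1-2. Scheduled 33%. Quintara agreement on 16-2-1: RVC ≥ 40% → 2% available; preferential 2%. → 2%.
Sum: 46% + 29% + 2% = 77%.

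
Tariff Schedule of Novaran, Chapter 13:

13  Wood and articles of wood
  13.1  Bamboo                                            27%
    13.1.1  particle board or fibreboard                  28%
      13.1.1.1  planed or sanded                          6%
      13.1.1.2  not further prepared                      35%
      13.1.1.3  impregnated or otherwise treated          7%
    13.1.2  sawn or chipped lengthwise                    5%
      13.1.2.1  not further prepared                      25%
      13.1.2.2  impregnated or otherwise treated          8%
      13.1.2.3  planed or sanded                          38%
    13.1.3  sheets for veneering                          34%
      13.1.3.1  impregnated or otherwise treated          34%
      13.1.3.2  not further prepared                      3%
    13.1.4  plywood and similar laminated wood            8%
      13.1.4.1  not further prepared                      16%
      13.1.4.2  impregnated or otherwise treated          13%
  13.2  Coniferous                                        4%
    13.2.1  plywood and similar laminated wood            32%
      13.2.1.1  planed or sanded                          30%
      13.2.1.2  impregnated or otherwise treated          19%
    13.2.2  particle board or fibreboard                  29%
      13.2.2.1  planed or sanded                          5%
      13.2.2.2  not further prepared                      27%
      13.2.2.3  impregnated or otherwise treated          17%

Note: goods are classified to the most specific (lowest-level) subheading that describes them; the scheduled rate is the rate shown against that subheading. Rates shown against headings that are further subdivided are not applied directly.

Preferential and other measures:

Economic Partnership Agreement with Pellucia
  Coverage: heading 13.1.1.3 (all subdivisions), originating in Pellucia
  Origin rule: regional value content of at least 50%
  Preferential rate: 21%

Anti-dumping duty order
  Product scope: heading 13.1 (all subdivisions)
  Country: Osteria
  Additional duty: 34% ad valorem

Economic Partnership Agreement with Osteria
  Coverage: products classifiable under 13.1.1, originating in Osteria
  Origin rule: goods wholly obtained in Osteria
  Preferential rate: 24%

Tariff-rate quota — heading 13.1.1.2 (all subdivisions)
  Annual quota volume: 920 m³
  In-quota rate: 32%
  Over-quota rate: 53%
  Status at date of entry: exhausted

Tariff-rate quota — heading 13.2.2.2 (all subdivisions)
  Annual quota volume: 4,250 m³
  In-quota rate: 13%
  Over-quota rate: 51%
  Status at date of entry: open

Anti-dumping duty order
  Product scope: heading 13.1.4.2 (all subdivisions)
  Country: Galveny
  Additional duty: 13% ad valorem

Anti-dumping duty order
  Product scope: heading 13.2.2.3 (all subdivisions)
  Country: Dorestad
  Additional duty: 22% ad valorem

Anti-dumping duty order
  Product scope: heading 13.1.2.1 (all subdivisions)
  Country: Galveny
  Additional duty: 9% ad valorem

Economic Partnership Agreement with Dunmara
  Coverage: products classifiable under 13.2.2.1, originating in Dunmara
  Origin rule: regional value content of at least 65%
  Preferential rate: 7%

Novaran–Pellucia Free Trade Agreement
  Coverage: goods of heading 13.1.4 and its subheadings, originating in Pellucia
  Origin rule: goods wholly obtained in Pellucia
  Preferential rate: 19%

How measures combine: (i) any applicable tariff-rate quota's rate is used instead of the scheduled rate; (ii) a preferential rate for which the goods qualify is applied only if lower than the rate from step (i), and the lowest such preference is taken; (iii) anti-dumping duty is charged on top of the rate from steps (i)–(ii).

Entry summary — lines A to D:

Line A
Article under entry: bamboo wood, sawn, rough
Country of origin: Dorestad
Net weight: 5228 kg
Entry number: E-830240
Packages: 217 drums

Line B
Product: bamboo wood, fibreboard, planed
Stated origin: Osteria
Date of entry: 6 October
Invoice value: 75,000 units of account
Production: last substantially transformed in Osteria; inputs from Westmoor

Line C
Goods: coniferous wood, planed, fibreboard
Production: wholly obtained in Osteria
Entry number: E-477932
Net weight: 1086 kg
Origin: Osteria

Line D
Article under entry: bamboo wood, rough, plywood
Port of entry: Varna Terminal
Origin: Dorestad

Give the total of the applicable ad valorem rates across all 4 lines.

Line A: bamboo → 13.1; sawn → 13.1.2; rough → 13.1.2.1. Scheduled 25%. No special measure applies. → 25%.
Line B: bamboo → 13.1; fibreboard → 13.1.1; planed → 13.1.1.1. Scheduled 6%. Osteria agreement on 13.1.1: not wholly obtained; anti-dumping (Osteria, 13.1): +34%; total 6% + 34% = 40%. → 40%.
Line C: coniferous → 13.2; fibreboard → 13.2.2; planed → 13.2.2.1. Scheduled 5%. Osteria agreement on 13.1.1: 13.2.2.1 not covered. → 5%.
Line D: bamboo → 13.1; plywood → 13.1.4; rough → 13.1.4.1. Scheduled 16%. No special measure applies. → 16%.
Sum: 25% + 40% + 5% + 16% = 86%.

86%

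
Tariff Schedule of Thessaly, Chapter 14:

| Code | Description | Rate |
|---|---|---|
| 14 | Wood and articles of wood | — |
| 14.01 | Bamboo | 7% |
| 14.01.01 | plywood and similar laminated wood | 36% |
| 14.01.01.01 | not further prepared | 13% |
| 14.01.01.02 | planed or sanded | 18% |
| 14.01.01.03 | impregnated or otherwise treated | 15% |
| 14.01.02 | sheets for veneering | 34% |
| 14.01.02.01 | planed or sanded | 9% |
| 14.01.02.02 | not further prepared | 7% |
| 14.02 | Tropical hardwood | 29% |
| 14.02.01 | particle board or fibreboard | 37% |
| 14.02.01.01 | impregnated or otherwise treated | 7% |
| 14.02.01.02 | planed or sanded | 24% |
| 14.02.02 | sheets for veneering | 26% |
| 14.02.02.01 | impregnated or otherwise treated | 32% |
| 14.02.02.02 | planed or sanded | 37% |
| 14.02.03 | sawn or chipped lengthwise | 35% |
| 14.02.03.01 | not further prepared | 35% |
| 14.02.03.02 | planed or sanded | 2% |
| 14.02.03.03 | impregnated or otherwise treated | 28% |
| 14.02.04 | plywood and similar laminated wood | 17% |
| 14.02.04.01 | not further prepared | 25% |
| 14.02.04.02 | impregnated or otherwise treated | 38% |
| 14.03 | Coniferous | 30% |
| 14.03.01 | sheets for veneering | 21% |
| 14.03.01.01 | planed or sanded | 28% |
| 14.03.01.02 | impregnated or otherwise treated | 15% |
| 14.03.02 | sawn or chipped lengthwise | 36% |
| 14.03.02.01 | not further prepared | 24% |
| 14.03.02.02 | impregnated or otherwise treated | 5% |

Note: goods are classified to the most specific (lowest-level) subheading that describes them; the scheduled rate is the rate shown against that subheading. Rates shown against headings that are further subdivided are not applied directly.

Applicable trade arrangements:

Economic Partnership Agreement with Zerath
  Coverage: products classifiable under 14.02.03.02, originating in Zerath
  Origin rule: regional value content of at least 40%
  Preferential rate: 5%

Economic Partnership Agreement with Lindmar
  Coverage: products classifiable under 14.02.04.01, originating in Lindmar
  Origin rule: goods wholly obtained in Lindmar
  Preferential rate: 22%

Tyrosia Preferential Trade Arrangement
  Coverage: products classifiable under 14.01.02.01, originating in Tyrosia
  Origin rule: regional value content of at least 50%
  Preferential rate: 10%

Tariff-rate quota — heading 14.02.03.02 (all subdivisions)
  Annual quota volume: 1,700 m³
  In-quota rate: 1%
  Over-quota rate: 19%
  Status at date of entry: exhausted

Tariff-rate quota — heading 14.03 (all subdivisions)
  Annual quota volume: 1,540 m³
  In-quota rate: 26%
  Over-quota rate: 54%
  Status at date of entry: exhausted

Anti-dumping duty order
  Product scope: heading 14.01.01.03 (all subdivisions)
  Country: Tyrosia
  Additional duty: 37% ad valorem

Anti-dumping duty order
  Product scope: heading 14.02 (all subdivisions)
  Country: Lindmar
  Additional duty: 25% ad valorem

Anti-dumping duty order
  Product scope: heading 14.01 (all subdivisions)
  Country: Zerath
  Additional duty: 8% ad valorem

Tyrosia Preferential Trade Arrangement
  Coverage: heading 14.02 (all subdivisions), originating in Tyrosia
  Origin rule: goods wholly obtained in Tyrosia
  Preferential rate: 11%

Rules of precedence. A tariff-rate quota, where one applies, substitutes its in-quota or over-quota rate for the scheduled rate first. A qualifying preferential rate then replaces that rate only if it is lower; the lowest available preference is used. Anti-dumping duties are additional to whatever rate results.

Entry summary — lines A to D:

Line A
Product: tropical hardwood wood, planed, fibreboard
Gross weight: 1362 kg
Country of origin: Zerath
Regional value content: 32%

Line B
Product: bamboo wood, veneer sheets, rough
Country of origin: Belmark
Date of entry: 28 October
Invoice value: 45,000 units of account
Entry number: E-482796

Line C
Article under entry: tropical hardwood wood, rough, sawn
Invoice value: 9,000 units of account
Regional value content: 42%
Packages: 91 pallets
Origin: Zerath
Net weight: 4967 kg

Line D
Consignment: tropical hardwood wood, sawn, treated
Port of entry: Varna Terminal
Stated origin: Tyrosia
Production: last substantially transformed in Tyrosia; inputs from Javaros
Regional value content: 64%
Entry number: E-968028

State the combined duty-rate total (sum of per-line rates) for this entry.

94%

Line A: tropical hardwood → 14.02; fibreboard → 14.02.01; planed → 14.02.01.02. Scheduled 24%. Zerath agreement on 14.02.03.02: 14.02.01.02 not covered. → 24%.
Line B: bamboo → 14.01; veneer sheets → 14.01.02; rough → 14.01.02.02. Scheduled 7%. No special measure applies. → 7%.
Line C: tropical hardwood → 14.02; sawn → 14.02.03; rough → 14.02.03.01. Scheduled 35%. Zerath agreement on 14.02.03.02: 14.02.03.01 not covered. → 35%.
Line D: tropical hardwood → 14.02; sawn → 14.02.03; treated → 14.02.03.03. Scheduled 28%. Tyrosia agreement on 14.01.02.01: 14.02.03.03 not covered; Tyrosia agreement on 14.02: not wholly obtained. → 28%.
Sum: 24% + 7% + 35% + 28% = 94%.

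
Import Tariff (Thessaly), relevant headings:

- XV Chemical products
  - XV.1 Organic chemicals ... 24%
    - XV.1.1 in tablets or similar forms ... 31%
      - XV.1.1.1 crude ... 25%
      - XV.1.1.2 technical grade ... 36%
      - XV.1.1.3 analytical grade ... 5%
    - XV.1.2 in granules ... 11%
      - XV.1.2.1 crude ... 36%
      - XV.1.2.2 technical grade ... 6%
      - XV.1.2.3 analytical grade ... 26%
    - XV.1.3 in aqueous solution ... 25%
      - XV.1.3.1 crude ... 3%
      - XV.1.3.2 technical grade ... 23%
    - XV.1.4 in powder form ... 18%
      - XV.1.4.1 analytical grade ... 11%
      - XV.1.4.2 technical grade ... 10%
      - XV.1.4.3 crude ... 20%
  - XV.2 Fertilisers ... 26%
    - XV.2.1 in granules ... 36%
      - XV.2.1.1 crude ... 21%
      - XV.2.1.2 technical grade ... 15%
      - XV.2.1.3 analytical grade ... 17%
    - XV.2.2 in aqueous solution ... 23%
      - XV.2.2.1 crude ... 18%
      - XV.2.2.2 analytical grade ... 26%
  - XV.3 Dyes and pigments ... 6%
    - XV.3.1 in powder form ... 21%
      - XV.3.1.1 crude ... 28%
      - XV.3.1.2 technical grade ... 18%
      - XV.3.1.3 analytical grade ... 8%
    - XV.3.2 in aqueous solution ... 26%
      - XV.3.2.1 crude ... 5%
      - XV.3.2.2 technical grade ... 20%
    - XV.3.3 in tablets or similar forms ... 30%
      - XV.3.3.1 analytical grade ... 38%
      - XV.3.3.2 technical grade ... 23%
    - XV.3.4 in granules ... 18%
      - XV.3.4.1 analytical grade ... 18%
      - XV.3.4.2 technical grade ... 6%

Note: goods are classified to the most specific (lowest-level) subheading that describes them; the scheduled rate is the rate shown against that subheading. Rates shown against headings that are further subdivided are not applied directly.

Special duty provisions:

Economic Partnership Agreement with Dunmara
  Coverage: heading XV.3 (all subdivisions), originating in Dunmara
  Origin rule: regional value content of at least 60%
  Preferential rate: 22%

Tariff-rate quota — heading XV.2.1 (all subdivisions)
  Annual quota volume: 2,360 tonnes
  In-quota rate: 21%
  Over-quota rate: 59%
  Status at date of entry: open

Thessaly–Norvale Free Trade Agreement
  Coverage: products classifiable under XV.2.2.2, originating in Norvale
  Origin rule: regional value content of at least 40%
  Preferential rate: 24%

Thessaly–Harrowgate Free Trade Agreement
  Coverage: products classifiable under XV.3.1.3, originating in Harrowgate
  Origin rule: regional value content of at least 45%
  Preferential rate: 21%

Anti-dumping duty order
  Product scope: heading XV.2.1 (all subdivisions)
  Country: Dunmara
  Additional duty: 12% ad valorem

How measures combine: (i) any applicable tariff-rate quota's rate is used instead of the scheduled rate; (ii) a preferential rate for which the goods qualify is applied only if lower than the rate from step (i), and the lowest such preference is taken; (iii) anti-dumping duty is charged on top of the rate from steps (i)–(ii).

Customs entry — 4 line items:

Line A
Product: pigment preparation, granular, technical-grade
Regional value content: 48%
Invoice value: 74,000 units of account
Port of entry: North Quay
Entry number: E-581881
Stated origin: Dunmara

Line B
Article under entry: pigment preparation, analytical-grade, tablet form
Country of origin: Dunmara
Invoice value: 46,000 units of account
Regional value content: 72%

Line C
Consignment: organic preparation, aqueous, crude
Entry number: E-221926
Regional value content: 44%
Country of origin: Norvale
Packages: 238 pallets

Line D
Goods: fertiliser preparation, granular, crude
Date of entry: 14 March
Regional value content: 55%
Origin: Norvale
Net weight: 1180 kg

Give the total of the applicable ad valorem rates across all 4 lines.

52%

Line A: pigment → XV.3; granular → XV.3.4; technical-grade → XV.3.4.2. Scheduled 6%. Dunmara agreement on XV.3: RVC < 60%. → 6%.
Line B: pigment → XV.3; tablet form → XV.3.3; analytical-grade → XV.3.3.1. Scheduled 38%. Dunmara agreement on XV.3: RVC ≥ 60% → 22% available; preferential 22%. → 22%.
Line C: organic → XV.1; aqueous → XV.1.3; crude → XV.1.3.1. Scheduled 3%. Norvale agreement on XV.2.2.2: XV.1.3.1 not covered. → 3%.
Line D: fertiliser → XV.2; granular → XV.2.1; crude → XV.2.1.1. Scheduled 21%. quota on XV.2.1 open → in-quota 21%; Norvale agreement on XV.2.2.2: XV.2.1.1 not covered. → 21%.
Sum: 6% + 22% + 3% + 21% = 52%.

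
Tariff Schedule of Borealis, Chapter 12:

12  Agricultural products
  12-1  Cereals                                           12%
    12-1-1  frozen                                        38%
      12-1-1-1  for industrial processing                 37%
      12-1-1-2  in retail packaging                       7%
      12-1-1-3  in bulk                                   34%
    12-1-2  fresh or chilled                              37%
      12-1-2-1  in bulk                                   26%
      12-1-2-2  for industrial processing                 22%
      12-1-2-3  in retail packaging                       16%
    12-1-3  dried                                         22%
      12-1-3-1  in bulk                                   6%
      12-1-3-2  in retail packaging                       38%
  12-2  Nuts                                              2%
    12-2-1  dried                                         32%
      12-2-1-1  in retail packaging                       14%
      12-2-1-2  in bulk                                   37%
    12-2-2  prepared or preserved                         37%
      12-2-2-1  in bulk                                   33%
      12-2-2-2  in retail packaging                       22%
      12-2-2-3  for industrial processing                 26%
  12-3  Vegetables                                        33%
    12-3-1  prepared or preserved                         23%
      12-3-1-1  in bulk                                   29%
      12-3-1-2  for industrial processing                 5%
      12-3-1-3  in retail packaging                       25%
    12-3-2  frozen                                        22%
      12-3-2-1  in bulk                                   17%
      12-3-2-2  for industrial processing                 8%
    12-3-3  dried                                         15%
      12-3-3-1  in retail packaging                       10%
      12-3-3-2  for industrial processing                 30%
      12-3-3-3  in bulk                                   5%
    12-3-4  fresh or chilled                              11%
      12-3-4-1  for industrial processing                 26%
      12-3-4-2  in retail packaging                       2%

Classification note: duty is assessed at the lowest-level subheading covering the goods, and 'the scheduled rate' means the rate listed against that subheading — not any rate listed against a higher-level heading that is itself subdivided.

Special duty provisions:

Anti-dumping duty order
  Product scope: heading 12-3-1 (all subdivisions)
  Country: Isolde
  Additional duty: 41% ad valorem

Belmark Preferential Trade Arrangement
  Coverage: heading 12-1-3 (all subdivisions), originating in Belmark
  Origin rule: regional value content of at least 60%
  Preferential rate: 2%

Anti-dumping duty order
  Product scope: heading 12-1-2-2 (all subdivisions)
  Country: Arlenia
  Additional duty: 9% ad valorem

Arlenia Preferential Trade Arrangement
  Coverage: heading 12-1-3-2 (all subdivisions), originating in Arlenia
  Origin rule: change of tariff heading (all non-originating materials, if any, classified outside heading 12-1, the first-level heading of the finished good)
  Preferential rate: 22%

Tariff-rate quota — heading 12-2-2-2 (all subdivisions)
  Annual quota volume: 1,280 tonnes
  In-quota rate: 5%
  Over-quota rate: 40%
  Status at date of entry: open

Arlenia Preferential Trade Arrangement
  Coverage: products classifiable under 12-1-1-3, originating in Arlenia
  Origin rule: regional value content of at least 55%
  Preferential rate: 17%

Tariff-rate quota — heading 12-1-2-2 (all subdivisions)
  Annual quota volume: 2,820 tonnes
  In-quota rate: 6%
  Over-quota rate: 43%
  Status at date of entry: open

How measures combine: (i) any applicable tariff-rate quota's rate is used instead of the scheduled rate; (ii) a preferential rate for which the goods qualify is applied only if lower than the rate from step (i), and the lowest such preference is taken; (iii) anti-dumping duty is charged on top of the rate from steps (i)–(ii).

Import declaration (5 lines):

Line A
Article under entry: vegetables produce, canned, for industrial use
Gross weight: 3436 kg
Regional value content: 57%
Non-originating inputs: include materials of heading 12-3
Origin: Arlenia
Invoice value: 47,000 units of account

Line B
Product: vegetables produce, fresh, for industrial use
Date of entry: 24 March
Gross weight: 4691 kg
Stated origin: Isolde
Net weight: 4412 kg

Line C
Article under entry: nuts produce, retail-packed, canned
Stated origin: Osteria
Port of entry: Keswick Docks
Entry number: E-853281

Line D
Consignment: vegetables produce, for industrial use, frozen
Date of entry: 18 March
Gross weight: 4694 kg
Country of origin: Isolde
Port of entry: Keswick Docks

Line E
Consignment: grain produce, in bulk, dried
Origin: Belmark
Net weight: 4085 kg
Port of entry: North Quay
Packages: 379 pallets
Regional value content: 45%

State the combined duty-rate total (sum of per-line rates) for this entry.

50%

Line A: vegetables → 12-3; canned → 12-3-1; for industrial use → 12-3-1-2. Scheduled 5%. Arlenia agreement on 12-1-3-2: 12-3-1-2 not covered; Arlenia agreement on 12-1-1-3: 12-3-1-2 not covered. → 5%.
Line B: vegetables → 12-3; fresh → 12-3-4; for industrial use → 12-3-4-1. Scheduled 26%. No special measure applies. → 26%.
Line C: nuts → 12-2; canned → 12-2-2; retail-packed → 12-2-2-2. Scheduled 22%. quota on 12-2-2-2 open → in-quota 5%. → 5%.
Line D: vegetables → 12-3; frozen → 12-3-2; for industrial use → 12-3-2-2. Scheduled 8%. No special measure applies. → 8%.
Line E: grain → 12-1; dried → 12-1-3; in bulk → 12-1-3-1. Scheduled 6%. Belmark agreement on 12-1-3: RVC < 60%. → 6%.
Sum: 5% + 26% + 5% + 8% + 6% = 50%.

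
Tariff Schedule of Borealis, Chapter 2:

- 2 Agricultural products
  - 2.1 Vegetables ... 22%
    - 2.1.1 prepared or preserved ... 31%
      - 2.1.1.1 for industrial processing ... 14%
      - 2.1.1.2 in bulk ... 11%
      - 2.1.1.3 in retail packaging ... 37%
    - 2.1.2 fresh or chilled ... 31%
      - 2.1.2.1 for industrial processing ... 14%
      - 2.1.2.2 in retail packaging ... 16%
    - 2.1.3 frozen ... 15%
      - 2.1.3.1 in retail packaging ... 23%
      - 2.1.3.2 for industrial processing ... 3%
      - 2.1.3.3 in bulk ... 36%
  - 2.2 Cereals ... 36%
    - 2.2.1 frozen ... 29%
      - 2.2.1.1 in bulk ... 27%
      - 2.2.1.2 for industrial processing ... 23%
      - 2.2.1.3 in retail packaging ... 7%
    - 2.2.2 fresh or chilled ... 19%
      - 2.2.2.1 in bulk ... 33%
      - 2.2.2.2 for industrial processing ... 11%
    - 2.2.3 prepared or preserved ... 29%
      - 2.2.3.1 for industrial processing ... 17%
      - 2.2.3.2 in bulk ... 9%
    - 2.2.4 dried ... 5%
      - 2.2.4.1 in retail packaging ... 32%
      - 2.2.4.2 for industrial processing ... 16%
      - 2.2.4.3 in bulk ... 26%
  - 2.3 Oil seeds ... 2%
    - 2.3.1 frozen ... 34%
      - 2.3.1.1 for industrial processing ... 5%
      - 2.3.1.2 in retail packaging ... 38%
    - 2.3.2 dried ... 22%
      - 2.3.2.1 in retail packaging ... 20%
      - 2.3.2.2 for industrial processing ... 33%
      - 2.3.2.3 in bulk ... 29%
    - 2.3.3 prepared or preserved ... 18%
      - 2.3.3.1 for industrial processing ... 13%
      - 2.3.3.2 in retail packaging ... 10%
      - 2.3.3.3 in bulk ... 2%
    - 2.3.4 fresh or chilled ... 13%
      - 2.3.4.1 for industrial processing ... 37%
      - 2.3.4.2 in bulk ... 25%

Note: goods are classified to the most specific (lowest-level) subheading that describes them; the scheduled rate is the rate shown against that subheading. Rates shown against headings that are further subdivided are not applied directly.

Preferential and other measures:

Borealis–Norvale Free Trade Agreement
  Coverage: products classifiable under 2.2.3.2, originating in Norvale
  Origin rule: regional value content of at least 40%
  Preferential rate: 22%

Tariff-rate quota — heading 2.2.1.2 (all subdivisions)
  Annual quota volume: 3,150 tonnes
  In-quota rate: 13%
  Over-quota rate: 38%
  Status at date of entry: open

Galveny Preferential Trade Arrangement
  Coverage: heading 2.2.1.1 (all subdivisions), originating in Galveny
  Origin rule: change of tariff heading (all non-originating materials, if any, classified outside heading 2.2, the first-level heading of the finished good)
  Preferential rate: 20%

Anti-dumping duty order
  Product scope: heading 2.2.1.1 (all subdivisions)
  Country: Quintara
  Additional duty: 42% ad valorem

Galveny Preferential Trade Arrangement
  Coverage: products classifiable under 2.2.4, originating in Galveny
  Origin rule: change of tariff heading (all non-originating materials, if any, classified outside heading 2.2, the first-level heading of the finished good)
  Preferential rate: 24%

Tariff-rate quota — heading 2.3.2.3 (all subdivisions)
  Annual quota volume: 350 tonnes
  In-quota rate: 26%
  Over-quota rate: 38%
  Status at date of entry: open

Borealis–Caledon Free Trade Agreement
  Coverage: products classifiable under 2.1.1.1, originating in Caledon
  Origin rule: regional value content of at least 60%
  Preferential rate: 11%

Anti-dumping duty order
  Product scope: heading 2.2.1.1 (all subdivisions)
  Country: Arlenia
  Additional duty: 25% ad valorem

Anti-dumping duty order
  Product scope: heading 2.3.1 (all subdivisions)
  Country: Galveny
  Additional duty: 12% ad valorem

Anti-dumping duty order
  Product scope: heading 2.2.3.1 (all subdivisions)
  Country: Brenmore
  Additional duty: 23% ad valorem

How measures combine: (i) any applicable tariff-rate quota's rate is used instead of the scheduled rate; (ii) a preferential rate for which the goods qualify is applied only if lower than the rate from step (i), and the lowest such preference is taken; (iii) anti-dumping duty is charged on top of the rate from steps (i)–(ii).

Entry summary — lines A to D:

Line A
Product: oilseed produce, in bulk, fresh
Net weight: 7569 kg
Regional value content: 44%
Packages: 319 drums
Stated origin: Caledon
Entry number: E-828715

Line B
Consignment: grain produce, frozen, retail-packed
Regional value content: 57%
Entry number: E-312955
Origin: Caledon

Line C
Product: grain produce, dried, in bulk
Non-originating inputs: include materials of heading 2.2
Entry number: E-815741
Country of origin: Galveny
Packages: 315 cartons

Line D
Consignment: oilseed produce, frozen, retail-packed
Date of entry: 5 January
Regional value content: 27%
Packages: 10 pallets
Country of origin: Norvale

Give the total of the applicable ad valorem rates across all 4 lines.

96%

Line A: oilseed → 2.3; fresh → 2.3.4; in bulk → 2.3.4.2. Scheduled 25%. Caledon agreement on 2.1.1.1: 2.3.4.2 not covered. → 25%.
Line B: grain → 2.2; frozen → 2.2.1; retail-packed → 2.2.1.3. Scheduled 7%. Caledon agreement on 2.1.1.1: 2.2.1.3 not covered. → 7%.
Line C: grain → 2.2; dried → 2.2.4; in bulk → 2.2.4.3. Scheduled 26%. Galveny agreement on 2.2.1.1: 2.2.4.3 not covered; Galveny agreement on 2.2.4: CTH not met. → 26%.
Line D: oilseed → 2.3; frozen → 2.3.1; retail-packed → 2.3.1.2. Scheduled 38%. Norvale agreement on 2.2.3.2: 2.3.1.2 not covered. → 38%.
Sum: 25% + 7% + 26% + 38% = 96%.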